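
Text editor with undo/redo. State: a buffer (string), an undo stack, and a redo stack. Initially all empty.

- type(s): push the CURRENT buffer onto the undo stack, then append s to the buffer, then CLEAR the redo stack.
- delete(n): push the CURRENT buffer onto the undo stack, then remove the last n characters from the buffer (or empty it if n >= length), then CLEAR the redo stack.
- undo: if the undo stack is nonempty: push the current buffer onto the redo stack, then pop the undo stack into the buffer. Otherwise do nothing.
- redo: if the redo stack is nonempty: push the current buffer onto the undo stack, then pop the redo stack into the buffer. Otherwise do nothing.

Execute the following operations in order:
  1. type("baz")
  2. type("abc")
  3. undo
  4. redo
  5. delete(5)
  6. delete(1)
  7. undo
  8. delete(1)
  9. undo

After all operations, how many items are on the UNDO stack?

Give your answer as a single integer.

Answer: 3

Derivation:
After op 1 (type): buf='baz' undo_depth=1 redo_depth=0
After op 2 (type): buf='bazabc' undo_depth=2 redo_depth=0
After op 3 (undo): buf='baz' undo_depth=1 redo_depth=1
After op 4 (redo): buf='bazabc' undo_depth=2 redo_depth=0
After op 5 (delete): buf='b' undo_depth=3 redo_depth=0
After op 6 (delete): buf='(empty)' undo_depth=4 redo_depth=0
After op 7 (undo): buf='b' undo_depth=3 redo_depth=1
After op 8 (delete): buf='(empty)' undo_depth=4 redo_depth=0
After op 9 (undo): buf='b' undo_depth=3 redo_depth=1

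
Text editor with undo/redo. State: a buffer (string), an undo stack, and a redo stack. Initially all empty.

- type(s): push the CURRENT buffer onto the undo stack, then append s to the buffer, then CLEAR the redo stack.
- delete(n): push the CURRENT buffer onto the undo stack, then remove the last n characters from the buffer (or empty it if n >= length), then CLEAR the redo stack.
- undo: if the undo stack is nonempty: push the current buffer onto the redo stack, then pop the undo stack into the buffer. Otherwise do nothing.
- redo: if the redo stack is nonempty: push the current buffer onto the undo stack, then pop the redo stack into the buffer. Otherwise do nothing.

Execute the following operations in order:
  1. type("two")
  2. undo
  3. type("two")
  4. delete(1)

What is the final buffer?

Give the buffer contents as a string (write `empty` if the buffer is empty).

Answer: tw

Derivation:
After op 1 (type): buf='two' undo_depth=1 redo_depth=0
After op 2 (undo): buf='(empty)' undo_depth=0 redo_depth=1
After op 3 (type): buf='two' undo_depth=1 redo_depth=0
After op 4 (delete): buf='tw' undo_depth=2 redo_depth=0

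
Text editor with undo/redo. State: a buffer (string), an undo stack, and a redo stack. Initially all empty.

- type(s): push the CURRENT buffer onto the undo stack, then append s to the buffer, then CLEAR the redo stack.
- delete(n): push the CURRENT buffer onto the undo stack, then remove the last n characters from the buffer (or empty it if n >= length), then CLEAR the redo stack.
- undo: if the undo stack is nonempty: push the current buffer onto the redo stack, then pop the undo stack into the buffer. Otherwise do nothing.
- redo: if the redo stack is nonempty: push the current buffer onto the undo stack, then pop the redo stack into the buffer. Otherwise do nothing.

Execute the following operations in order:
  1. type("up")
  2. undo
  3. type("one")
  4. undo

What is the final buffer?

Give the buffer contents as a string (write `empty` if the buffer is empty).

Answer: empty

Derivation:
After op 1 (type): buf='up' undo_depth=1 redo_depth=0
After op 2 (undo): buf='(empty)' undo_depth=0 redo_depth=1
After op 3 (type): buf='one' undo_depth=1 redo_depth=0
After op 4 (undo): buf='(empty)' undo_depth=0 redo_depth=1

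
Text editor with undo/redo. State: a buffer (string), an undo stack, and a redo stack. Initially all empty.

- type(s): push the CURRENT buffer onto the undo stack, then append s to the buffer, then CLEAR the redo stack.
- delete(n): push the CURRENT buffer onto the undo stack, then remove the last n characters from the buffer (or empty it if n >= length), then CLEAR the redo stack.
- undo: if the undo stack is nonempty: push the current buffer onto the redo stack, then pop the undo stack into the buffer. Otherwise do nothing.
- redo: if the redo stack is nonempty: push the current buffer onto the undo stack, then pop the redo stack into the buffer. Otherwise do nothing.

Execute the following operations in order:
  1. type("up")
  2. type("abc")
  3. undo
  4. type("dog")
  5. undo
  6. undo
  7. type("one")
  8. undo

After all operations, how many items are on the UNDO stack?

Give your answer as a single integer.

After op 1 (type): buf='up' undo_depth=1 redo_depth=0
After op 2 (type): buf='upabc' undo_depth=2 redo_depth=0
After op 3 (undo): buf='up' undo_depth=1 redo_depth=1
After op 4 (type): buf='updog' undo_depth=2 redo_depth=0
After op 5 (undo): buf='up' undo_depth=1 redo_depth=1
After op 6 (undo): buf='(empty)' undo_depth=0 redo_depth=2
After op 7 (type): buf='one' undo_depth=1 redo_depth=0
After op 8 (undo): buf='(empty)' undo_depth=0 redo_depth=1

Answer: 0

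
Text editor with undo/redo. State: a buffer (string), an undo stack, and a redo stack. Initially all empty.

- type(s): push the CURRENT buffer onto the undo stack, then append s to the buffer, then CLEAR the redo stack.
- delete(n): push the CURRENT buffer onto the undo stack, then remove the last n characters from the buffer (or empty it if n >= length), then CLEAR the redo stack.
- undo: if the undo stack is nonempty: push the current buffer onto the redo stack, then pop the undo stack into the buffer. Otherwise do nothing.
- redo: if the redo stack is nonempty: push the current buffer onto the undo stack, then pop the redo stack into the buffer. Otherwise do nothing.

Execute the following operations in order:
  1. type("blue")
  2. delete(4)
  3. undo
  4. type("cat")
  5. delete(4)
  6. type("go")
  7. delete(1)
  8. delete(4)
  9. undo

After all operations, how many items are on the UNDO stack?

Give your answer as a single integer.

Answer: 5

Derivation:
After op 1 (type): buf='blue' undo_depth=1 redo_depth=0
After op 2 (delete): buf='(empty)' undo_depth=2 redo_depth=0
After op 3 (undo): buf='blue' undo_depth=1 redo_depth=1
After op 4 (type): buf='bluecat' undo_depth=2 redo_depth=0
After op 5 (delete): buf='blu' undo_depth=3 redo_depth=0
After op 6 (type): buf='blugo' undo_depth=4 redo_depth=0
After op 7 (delete): buf='blug' undo_depth=5 redo_depth=0
After op 8 (delete): buf='(empty)' undo_depth=6 redo_depth=0
After op 9 (undo): buf='blug' undo_depth=5 redo_depth=1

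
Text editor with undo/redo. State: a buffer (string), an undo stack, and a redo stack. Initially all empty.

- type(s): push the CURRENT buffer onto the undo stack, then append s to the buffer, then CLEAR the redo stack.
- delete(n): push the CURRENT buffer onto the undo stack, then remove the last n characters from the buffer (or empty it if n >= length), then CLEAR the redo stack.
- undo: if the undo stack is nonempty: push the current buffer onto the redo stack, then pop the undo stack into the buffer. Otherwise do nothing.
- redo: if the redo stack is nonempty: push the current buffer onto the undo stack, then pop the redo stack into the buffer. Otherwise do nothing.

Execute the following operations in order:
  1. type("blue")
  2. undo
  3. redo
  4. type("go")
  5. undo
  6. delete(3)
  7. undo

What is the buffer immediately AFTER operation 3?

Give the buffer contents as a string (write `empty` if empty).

After op 1 (type): buf='blue' undo_depth=1 redo_depth=0
After op 2 (undo): buf='(empty)' undo_depth=0 redo_depth=1
After op 3 (redo): buf='blue' undo_depth=1 redo_depth=0

Answer: blue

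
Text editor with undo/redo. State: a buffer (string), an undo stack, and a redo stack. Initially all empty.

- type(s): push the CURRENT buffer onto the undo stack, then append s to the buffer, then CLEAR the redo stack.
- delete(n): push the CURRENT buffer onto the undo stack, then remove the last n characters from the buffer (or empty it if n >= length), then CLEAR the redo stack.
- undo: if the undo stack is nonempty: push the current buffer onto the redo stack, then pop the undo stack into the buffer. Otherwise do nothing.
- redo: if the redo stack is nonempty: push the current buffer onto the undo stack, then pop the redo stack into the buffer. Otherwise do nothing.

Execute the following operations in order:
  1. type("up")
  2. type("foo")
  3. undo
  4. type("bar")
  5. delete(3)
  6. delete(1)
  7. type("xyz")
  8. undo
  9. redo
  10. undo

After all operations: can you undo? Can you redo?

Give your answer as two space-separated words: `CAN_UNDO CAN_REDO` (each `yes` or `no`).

Answer: yes yes

Derivation:
After op 1 (type): buf='up' undo_depth=1 redo_depth=0
After op 2 (type): buf='upfoo' undo_depth=2 redo_depth=0
After op 3 (undo): buf='up' undo_depth=1 redo_depth=1
After op 4 (type): buf='upbar' undo_depth=2 redo_depth=0
After op 5 (delete): buf='up' undo_depth=3 redo_depth=0
After op 6 (delete): buf='u' undo_depth=4 redo_depth=0
After op 7 (type): buf='uxyz' undo_depth=5 redo_depth=0
After op 8 (undo): buf='u' undo_depth=4 redo_depth=1
After op 9 (redo): buf='uxyz' undo_depth=5 redo_depth=0
After op 10 (undo): buf='u' undo_depth=4 redo_depth=1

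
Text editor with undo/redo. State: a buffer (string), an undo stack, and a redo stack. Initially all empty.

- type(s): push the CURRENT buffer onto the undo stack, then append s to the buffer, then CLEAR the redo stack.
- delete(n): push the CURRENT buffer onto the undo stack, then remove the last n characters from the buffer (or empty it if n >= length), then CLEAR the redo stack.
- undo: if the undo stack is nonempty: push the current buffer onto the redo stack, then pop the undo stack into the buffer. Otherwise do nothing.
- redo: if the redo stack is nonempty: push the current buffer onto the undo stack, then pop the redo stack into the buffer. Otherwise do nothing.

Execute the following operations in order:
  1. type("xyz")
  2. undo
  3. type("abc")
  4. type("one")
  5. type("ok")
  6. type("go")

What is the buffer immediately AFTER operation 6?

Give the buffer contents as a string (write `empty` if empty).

Answer: abconeokgo

Derivation:
After op 1 (type): buf='xyz' undo_depth=1 redo_depth=0
After op 2 (undo): buf='(empty)' undo_depth=0 redo_depth=1
After op 3 (type): buf='abc' undo_depth=1 redo_depth=0
After op 4 (type): buf='abcone' undo_depth=2 redo_depth=0
After op 5 (type): buf='abconeok' undo_depth=3 redo_depth=0
After op 6 (type): buf='abconeokgo' undo_depth=4 redo_depth=0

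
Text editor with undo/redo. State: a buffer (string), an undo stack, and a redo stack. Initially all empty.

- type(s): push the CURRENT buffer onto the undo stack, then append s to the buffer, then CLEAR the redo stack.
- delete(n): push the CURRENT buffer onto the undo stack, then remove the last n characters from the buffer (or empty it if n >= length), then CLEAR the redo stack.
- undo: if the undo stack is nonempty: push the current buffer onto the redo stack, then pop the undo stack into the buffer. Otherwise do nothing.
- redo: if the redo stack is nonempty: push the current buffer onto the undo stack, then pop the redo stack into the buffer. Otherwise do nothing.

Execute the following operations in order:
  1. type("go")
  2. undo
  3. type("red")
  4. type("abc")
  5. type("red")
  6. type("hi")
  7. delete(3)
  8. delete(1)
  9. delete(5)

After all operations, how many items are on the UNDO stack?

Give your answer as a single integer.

Answer: 7

Derivation:
After op 1 (type): buf='go' undo_depth=1 redo_depth=0
After op 2 (undo): buf='(empty)' undo_depth=0 redo_depth=1
After op 3 (type): buf='red' undo_depth=1 redo_depth=0
After op 4 (type): buf='redabc' undo_depth=2 redo_depth=0
After op 5 (type): buf='redabcred' undo_depth=3 redo_depth=0
After op 6 (type): buf='redabcredhi' undo_depth=4 redo_depth=0
After op 7 (delete): buf='redabcre' undo_depth=5 redo_depth=0
After op 8 (delete): buf='redabcr' undo_depth=6 redo_depth=0
After op 9 (delete): buf='re' undo_depth=7 redo_depth=0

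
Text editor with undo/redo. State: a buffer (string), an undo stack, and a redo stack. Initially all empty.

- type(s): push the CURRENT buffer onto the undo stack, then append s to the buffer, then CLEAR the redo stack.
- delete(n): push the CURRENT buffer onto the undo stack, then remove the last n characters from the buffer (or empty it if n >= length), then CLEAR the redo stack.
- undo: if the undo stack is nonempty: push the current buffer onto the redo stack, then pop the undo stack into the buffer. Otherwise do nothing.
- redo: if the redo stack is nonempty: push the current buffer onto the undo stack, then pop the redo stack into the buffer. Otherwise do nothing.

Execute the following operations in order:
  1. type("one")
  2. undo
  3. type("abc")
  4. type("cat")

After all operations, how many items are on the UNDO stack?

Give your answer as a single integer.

Answer: 2

Derivation:
After op 1 (type): buf='one' undo_depth=1 redo_depth=0
After op 2 (undo): buf='(empty)' undo_depth=0 redo_depth=1
After op 3 (type): buf='abc' undo_depth=1 redo_depth=0
After op 4 (type): buf='abccat' undo_depth=2 redo_depth=0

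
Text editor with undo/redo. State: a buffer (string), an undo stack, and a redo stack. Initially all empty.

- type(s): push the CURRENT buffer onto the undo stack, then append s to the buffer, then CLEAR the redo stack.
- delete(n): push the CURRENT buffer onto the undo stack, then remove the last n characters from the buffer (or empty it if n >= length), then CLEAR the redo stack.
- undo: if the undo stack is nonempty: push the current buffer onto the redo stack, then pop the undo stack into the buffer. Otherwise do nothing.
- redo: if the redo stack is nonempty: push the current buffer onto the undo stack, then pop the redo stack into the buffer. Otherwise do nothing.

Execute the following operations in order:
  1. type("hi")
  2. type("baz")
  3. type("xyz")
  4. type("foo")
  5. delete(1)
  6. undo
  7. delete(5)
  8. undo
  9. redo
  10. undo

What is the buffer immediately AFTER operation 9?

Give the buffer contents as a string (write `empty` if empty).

After op 1 (type): buf='hi' undo_depth=1 redo_depth=0
After op 2 (type): buf='hibaz' undo_depth=2 redo_depth=0
After op 3 (type): buf='hibazxyz' undo_depth=3 redo_depth=0
After op 4 (type): buf='hibazxyzfoo' undo_depth=4 redo_depth=0
After op 5 (delete): buf='hibazxyzfo' undo_depth=5 redo_depth=0
After op 6 (undo): buf='hibazxyzfoo' undo_depth=4 redo_depth=1
After op 7 (delete): buf='hibazx' undo_depth=5 redo_depth=0
After op 8 (undo): buf='hibazxyzfoo' undo_depth=4 redo_depth=1
After op 9 (redo): buf='hibazx' undo_depth=5 redo_depth=0

Answer: hibazx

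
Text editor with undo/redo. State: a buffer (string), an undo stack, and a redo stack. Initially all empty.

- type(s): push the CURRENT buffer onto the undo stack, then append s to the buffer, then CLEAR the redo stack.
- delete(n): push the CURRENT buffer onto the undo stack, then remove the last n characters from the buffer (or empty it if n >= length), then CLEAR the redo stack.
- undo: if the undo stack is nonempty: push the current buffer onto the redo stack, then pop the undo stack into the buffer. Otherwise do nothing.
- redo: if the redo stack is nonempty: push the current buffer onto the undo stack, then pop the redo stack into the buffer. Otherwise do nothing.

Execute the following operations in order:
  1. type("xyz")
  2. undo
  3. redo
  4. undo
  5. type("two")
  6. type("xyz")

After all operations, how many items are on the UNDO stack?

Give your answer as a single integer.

After op 1 (type): buf='xyz' undo_depth=1 redo_depth=0
After op 2 (undo): buf='(empty)' undo_depth=0 redo_depth=1
After op 3 (redo): buf='xyz' undo_depth=1 redo_depth=0
After op 4 (undo): buf='(empty)' undo_depth=0 redo_depth=1
After op 5 (type): buf='two' undo_depth=1 redo_depth=0
After op 6 (type): buf='twoxyz' undo_depth=2 redo_depth=0

Answer: 2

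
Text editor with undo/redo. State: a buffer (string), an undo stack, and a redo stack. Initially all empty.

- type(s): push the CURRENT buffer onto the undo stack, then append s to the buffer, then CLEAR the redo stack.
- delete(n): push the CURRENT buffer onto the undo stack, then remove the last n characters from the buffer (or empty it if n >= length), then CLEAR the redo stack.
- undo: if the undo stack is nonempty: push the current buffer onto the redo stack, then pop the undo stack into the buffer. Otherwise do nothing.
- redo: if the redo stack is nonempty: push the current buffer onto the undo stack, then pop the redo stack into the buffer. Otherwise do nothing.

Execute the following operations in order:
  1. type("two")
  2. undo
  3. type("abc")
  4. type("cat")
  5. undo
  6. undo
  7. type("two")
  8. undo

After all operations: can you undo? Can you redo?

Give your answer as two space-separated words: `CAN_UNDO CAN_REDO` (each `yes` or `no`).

Answer: no yes

Derivation:
After op 1 (type): buf='two' undo_depth=1 redo_depth=0
After op 2 (undo): buf='(empty)' undo_depth=0 redo_depth=1
After op 3 (type): buf='abc' undo_depth=1 redo_depth=0
After op 4 (type): buf='abccat' undo_depth=2 redo_depth=0
After op 5 (undo): buf='abc' undo_depth=1 redo_depth=1
After op 6 (undo): buf='(empty)' undo_depth=0 redo_depth=2
After op 7 (type): buf='two' undo_depth=1 redo_depth=0
After op 8 (undo): buf='(empty)' undo_depth=0 redo_depth=1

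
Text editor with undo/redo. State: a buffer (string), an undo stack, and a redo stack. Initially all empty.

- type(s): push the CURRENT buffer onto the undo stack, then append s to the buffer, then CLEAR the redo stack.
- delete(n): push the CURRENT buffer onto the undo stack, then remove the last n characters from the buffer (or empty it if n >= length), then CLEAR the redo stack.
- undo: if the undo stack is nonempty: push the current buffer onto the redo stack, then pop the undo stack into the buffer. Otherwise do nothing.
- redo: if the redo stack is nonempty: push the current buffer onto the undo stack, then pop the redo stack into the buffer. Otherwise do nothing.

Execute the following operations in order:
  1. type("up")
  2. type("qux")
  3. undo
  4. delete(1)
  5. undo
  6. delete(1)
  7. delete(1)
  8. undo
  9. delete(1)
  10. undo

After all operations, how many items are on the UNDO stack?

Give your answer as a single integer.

After op 1 (type): buf='up' undo_depth=1 redo_depth=0
After op 2 (type): buf='upqux' undo_depth=2 redo_depth=0
After op 3 (undo): buf='up' undo_depth=1 redo_depth=1
After op 4 (delete): buf='u' undo_depth=2 redo_depth=0
After op 5 (undo): buf='up' undo_depth=1 redo_depth=1
After op 6 (delete): buf='u' undo_depth=2 redo_depth=0
After op 7 (delete): buf='(empty)' undo_depth=3 redo_depth=0
After op 8 (undo): buf='u' undo_depth=2 redo_depth=1
After op 9 (delete): buf='(empty)' undo_depth=3 redo_depth=0
After op 10 (undo): buf='u' undo_depth=2 redo_depth=1

Answer: 2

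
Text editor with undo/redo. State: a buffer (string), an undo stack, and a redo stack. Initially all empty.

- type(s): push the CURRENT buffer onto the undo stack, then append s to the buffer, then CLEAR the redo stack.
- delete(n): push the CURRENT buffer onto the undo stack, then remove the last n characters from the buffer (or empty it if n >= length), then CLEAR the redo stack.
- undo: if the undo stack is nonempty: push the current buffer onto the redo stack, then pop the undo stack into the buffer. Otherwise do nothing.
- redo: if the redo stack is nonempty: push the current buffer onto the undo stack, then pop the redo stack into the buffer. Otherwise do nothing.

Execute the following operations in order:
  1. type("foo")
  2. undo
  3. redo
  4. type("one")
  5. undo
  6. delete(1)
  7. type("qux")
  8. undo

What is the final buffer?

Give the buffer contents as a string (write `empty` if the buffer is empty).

Answer: fo

Derivation:
After op 1 (type): buf='foo' undo_depth=1 redo_depth=0
After op 2 (undo): buf='(empty)' undo_depth=0 redo_depth=1
After op 3 (redo): buf='foo' undo_depth=1 redo_depth=0
After op 4 (type): buf='fooone' undo_depth=2 redo_depth=0
After op 5 (undo): buf='foo' undo_depth=1 redo_depth=1
After op 6 (delete): buf='fo' undo_depth=2 redo_depth=0
After op 7 (type): buf='foqux' undo_depth=3 redo_depth=0
After op 8 (undo): buf='fo' undo_depth=2 redo_depth=1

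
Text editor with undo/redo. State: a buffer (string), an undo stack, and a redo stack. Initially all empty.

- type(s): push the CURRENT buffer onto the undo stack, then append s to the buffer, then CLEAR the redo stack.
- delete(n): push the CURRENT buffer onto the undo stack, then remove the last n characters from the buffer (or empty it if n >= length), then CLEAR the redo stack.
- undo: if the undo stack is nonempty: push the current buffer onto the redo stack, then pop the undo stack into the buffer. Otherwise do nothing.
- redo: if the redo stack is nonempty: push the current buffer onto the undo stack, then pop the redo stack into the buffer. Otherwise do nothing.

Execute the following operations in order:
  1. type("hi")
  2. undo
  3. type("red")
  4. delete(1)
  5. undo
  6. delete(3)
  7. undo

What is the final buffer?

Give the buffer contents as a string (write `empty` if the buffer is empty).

After op 1 (type): buf='hi' undo_depth=1 redo_depth=0
After op 2 (undo): buf='(empty)' undo_depth=0 redo_depth=1
After op 3 (type): buf='red' undo_depth=1 redo_depth=0
After op 4 (delete): buf='re' undo_depth=2 redo_depth=0
After op 5 (undo): buf='red' undo_depth=1 redo_depth=1
After op 6 (delete): buf='(empty)' undo_depth=2 redo_depth=0
After op 7 (undo): buf='red' undo_depth=1 redo_depth=1

Answer: red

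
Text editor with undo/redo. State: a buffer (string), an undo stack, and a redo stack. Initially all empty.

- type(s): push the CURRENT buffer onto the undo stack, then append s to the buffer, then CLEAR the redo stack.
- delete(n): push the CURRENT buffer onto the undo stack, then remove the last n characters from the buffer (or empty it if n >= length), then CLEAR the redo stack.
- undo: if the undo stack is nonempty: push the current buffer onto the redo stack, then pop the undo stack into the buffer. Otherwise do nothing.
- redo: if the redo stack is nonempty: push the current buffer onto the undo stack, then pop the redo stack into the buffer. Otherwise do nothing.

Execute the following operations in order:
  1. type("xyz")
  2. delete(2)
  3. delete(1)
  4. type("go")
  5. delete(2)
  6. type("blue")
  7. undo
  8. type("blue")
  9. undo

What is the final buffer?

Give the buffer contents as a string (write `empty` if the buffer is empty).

After op 1 (type): buf='xyz' undo_depth=1 redo_depth=0
After op 2 (delete): buf='x' undo_depth=2 redo_depth=0
After op 3 (delete): buf='(empty)' undo_depth=3 redo_depth=0
After op 4 (type): buf='go' undo_depth=4 redo_depth=0
After op 5 (delete): buf='(empty)' undo_depth=5 redo_depth=0
After op 6 (type): buf='blue' undo_depth=6 redo_depth=0
After op 7 (undo): buf='(empty)' undo_depth=5 redo_depth=1
After op 8 (type): buf='blue' undo_depth=6 redo_depth=0
After op 9 (undo): buf='(empty)' undo_depth=5 redo_depth=1

Answer: empty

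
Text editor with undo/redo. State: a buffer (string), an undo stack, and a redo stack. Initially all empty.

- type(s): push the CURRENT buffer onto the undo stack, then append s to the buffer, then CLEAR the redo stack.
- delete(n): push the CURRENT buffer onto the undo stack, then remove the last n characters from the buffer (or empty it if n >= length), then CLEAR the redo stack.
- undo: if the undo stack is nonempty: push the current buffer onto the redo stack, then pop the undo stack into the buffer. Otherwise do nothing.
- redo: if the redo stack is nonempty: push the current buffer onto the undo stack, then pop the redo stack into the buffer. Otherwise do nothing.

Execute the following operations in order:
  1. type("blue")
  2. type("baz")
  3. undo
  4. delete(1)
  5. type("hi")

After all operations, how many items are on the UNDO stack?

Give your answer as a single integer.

After op 1 (type): buf='blue' undo_depth=1 redo_depth=0
After op 2 (type): buf='bluebaz' undo_depth=2 redo_depth=0
After op 3 (undo): buf='blue' undo_depth=1 redo_depth=1
After op 4 (delete): buf='blu' undo_depth=2 redo_depth=0
After op 5 (type): buf='bluhi' undo_depth=3 redo_depth=0

Answer: 3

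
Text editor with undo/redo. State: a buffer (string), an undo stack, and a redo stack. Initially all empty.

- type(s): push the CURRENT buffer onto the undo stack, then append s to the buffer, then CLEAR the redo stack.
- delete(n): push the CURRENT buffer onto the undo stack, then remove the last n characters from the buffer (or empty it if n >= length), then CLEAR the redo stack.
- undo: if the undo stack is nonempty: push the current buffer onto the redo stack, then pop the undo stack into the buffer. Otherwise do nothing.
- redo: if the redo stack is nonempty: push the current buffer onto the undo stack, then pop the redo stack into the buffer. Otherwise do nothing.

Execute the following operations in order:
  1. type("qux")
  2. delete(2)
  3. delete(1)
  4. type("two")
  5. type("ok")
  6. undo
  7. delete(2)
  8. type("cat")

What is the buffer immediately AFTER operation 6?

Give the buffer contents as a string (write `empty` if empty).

After op 1 (type): buf='qux' undo_depth=1 redo_depth=0
After op 2 (delete): buf='q' undo_depth=2 redo_depth=0
After op 3 (delete): buf='(empty)' undo_depth=3 redo_depth=0
After op 4 (type): buf='two' undo_depth=4 redo_depth=0
After op 5 (type): buf='twook' undo_depth=5 redo_depth=0
After op 6 (undo): buf='two' undo_depth=4 redo_depth=1

Answer: two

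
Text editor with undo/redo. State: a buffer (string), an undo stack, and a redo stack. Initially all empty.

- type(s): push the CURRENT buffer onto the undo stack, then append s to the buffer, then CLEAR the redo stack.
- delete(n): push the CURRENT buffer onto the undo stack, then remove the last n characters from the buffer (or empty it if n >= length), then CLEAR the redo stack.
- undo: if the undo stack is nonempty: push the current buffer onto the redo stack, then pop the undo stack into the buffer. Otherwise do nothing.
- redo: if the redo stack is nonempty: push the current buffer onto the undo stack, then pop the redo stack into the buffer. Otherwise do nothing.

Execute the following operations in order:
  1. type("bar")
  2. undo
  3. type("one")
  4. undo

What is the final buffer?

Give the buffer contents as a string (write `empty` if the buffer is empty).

After op 1 (type): buf='bar' undo_depth=1 redo_depth=0
After op 2 (undo): buf='(empty)' undo_depth=0 redo_depth=1
After op 3 (type): buf='one' undo_depth=1 redo_depth=0
After op 4 (undo): buf='(empty)' undo_depth=0 redo_depth=1

Answer: empty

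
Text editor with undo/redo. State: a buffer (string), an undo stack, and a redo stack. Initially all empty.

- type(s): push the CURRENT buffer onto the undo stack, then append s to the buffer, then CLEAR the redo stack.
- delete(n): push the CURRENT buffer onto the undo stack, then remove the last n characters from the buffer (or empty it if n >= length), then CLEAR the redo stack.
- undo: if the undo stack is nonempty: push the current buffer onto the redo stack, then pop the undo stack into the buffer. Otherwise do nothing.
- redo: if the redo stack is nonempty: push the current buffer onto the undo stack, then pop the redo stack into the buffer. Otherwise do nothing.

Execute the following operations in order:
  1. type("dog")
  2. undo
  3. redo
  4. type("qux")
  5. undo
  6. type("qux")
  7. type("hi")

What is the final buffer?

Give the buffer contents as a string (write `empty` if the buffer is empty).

After op 1 (type): buf='dog' undo_depth=1 redo_depth=0
After op 2 (undo): buf='(empty)' undo_depth=0 redo_depth=1
After op 3 (redo): buf='dog' undo_depth=1 redo_depth=0
After op 4 (type): buf='dogqux' undo_depth=2 redo_depth=0
After op 5 (undo): buf='dog' undo_depth=1 redo_depth=1
After op 6 (type): buf='dogqux' undo_depth=2 redo_depth=0
After op 7 (type): buf='dogquxhi' undo_depth=3 redo_depth=0

Answer: dogquxhi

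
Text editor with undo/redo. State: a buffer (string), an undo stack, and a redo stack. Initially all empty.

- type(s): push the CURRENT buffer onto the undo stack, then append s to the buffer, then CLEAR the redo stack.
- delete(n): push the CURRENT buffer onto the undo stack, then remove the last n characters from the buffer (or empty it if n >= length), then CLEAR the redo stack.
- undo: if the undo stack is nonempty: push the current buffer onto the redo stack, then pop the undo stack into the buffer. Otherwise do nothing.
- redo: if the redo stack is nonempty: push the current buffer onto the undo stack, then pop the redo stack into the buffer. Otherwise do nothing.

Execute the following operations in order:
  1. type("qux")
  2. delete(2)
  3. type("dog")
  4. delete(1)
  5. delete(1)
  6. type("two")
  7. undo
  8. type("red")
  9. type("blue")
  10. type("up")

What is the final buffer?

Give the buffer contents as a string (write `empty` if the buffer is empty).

Answer: qdredblueup

Derivation:
After op 1 (type): buf='qux' undo_depth=1 redo_depth=0
After op 2 (delete): buf='q' undo_depth=2 redo_depth=0
After op 3 (type): buf='qdog' undo_depth=3 redo_depth=0
After op 4 (delete): buf='qdo' undo_depth=4 redo_depth=0
After op 5 (delete): buf='qd' undo_depth=5 redo_depth=0
After op 6 (type): buf='qdtwo' undo_depth=6 redo_depth=0
After op 7 (undo): buf='qd' undo_depth=5 redo_depth=1
After op 8 (type): buf='qdred' undo_depth=6 redo_depth=0
After op 9 (type): buf='qdredblue' undo_depth=7 redo_depth=0
After op 10 (type): buf='qdredblueup' undo_depth=8 redo_depth=0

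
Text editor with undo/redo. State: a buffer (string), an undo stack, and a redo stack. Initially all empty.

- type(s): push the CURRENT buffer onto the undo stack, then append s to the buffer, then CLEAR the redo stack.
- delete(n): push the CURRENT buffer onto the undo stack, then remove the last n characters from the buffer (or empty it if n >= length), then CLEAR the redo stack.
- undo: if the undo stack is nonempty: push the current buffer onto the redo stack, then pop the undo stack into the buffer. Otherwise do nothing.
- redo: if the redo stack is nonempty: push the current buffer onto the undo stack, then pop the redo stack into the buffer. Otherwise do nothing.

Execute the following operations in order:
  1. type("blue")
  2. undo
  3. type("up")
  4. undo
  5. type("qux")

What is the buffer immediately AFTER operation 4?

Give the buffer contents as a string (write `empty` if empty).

Answer: empty

Derivation:
After op 1 (type): buf='blue' undo_depth=1 redo_depth=0
After op 2 (undo): buf='(empty)' undo_depth=0 redo_depth=1
After op 3 (type): buf='up' undo_depth=1 redo_depth=0
After op 4 (undo): buf='(empty)' undo_depth=0 redo_depth=1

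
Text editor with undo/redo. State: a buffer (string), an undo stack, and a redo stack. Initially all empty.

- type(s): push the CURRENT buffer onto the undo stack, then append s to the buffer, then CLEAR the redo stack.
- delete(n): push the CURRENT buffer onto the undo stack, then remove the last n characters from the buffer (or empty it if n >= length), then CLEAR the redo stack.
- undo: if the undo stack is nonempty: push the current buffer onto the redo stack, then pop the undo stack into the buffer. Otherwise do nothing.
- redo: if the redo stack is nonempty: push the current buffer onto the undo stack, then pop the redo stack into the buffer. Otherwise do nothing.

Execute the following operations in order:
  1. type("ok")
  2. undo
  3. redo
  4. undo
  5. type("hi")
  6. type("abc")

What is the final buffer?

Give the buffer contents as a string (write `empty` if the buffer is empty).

Answer: hiabc

Derivation:
After op 1 (type): buf='ok' undo_depth=1 redo_depth=0
After op 2 (undo): buf='(empty)' undo_depth=0 redo_depth=1
After op 3 (redo): buf='ok' undo_depth=1 redo_depth=0
After op 4 (undo): buf='(empty)' undo_depth=0 redo_depth=1
After op 5 (type): buf='hi' undo_depth=1 redo_depth=0
After op 6 (type): buf='hiabc' undo_depth=2 redo_depth=0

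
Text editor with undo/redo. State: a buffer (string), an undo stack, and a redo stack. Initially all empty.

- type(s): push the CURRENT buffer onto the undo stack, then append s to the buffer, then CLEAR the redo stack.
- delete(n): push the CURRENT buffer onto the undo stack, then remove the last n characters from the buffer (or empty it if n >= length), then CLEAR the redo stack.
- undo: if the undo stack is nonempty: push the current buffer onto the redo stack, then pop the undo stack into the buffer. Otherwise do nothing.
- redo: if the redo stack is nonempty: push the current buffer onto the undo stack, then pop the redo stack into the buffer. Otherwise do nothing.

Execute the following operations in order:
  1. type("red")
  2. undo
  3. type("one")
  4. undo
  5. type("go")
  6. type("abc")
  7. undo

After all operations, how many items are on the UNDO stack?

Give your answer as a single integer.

Answer: 1

Derivation:
After op 1 (type): buf='red' undo_depth=1 redo_depth=0
After op 2 (undo): buf='(empty)' undo_depth=0 redo_depth=1
After op 3 (type): buf='one' undo_depth=1 redo_depth=0
After op 4 (undo): buf='(empty)' undo_depth=0 redo_depth=1
After op 5 (type): buf='go' undo_depth=1 redo_depth=0
After op 6 (type): buf='goabc' undo_depth=2 redo_depth=0
After op 7 (undo): buf='go' undo_depth=1 redo_depth=1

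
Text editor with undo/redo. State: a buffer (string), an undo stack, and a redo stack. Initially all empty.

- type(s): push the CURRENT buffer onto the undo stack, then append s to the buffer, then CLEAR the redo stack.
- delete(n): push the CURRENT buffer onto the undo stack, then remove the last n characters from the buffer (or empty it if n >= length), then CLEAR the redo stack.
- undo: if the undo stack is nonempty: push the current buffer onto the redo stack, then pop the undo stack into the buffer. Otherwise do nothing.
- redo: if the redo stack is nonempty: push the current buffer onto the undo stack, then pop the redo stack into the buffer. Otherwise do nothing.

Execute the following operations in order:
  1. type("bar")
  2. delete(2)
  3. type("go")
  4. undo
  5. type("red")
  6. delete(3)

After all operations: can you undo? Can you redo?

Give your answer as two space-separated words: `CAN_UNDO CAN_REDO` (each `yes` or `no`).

Answer: yes no

Derivation:
After op 1 (type): buf='bar' undo_depth=1 redo_depth=0
After op 2 (delete): buf='b' undo_depth=2 redo_depth=0
After op 3 (type): buf='bgo' undo_depth=3 redo_depth=0
After op 4 (undo): buf='b' undo_depth=2 redo_depth=1
After op 5 (type): buf='bred' undo_depth=3 redo_depth=0
After op 6 (delete): buf='b' undo_depth=4 redo_depth=0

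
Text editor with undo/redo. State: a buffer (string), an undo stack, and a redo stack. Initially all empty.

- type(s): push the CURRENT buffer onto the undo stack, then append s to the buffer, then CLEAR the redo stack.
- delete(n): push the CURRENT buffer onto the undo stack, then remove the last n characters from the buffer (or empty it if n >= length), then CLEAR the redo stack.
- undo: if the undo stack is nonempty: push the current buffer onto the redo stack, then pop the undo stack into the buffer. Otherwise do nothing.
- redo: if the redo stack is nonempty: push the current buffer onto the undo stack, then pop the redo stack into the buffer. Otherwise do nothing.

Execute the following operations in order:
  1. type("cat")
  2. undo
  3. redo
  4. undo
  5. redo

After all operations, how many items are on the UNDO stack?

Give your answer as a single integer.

Answer: 1

Derivation:
After op 1 (type): buf='cat' undo_depth=1 redo_depth=0
After op 2 (undo): buf='(empty)' undo_depth=0 redo_depth=1
After op 3 (redo): buf='cat' undo_depth=1 redo_depth=0
After op 4 (undo): buf='(empty)' undo_depth=0 redo_depth=1
After op 5 (redo): buf='cat' undo_depth=1 redo_depth=0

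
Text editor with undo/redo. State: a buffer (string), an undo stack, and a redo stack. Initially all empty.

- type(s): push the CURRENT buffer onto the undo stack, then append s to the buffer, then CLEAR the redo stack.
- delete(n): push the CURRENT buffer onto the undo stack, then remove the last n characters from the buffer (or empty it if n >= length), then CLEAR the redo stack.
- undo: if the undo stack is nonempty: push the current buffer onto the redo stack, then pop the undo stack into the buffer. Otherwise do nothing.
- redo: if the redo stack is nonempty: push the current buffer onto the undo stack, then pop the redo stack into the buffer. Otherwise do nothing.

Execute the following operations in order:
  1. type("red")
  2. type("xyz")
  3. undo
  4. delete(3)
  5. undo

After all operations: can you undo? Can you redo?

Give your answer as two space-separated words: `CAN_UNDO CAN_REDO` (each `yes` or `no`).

After op 1 (type): buf='red' undo_depth=1 redo_depth=0
After op 2 (type): buf='redxyz' undo_depth=2 redo_depth=0
After op 3 (undo): buf='red' undo_depth=1 redo_depth=1
After op 4 (delete): buf='(empty)' undo_depth=2 redo_depth=0
After op 5 (undo): buf='red' undo_depth=1 redo_depth=1

Answer: yes yes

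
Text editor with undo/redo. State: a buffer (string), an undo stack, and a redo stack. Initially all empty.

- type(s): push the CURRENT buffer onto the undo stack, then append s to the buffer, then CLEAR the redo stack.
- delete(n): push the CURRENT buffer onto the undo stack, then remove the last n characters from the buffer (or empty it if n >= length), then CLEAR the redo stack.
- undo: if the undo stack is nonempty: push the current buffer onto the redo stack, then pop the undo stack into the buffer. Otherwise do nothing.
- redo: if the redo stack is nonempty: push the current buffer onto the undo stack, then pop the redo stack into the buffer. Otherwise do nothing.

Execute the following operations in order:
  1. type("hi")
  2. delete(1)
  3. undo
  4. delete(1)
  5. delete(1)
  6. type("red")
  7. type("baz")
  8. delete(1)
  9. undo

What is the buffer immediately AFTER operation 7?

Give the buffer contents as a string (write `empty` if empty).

Answer: redbaz

Derivation:
After op 1 (type): buf='hi' undo_depth=1 redo_depth=0
After op 2 (delete): buf='h' undo_depth=2 redo_depth=0
After op 3 (undo): buf='hi' undo_depth=1 redo_depth=1
After op 4 (delete): buf='h' undo_depth=2 redo_depth=0
After op 5 (delete): buf='(empty)' undo_depth=3 redo_depth=0
After op 6 (type): buf='red' undo_depth=4 redo_depth=0
After op 7 (type): buf='redbaz' undo_depth=5 redo_depth=0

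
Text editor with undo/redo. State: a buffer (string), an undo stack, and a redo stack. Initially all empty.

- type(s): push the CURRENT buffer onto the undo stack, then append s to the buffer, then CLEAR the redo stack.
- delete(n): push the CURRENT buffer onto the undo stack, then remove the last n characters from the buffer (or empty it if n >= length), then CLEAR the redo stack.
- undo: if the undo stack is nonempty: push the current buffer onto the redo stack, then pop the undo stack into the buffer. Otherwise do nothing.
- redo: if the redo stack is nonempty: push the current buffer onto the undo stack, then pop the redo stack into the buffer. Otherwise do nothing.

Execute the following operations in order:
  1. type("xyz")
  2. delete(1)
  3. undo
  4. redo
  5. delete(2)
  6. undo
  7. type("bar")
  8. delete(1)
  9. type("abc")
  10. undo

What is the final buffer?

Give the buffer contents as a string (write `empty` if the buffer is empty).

Answer: xyba

Derivation:
After op 1 (type): buf='xyz' undo_depth=1 redo_depth=0
After op 2 (delete): buf='xy' undo_depth=2 redo_depth=0
After op 3 (undo): buf='xyz' undo_depth=1 redo_depth=1
After op 4 (redo): buf='xy' undo_depth=2 redo_depth=0
After op 5 (delete): buf='(empty)' undo_depth=3 redo_depth=0
After op 6 (undo): buf='xy' undo_depth=2 redo_depth=1
After op 7 (type): buf='xybar' undo_depth=3 redo_depth=0
After op 8 (delete): buf='xyba' undo_depth=4 redo_depth=0
After op 9 (type): buf='xybaabc' undo_depth=5 redo_depth=0
After op 10 (undo): buf='xyba' undo_depth=4 redo_depth=1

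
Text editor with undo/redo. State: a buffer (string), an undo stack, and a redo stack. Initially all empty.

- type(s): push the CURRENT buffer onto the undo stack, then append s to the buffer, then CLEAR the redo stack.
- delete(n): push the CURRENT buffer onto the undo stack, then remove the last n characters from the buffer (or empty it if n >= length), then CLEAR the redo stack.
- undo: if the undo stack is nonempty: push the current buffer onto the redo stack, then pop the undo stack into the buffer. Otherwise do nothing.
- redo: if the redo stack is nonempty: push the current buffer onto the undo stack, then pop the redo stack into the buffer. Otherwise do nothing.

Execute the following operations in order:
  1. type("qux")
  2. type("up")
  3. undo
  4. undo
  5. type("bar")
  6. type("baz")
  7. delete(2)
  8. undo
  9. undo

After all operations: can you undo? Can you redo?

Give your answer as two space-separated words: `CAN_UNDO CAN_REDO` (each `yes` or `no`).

After op 1 (type): buf='qux' undo_depth=1 redo_depth=0
After op 2 (type): buf='quxup' undo_depth=2 redo_depth=0
After op 3 (undo): buf='qux' undo_depth=1 redo_depth=1
After op 4 (undo): buf='(empty)' undo_depth=0 redo_depth=2
After op 5 (type): buf='bar' undo_depth=1 redo_depth=0
After op 6 (type): buf='barbaz' undo_depth=2 redo_depth=0
After op 7 (delete): buf='barb' undo_depth=3 redo_depth=0
After op 8 (undo): buf='barbaz' undo_depth=2 redo_depth=1
After op 9 (undo): buf='bar' undo_depth=1 redo_depth=2

Answer: yes yes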